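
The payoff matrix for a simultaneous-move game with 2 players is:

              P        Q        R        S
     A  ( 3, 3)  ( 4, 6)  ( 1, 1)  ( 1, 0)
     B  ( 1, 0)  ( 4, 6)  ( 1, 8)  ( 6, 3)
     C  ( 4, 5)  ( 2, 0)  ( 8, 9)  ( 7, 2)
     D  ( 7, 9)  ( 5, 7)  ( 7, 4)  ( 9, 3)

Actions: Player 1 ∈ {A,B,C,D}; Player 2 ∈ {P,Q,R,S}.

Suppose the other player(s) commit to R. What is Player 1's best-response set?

u_1(A vs R) = 1
u_1(B vs R) = 1
u_1(C vs R) = 8
u_1(D vs R) = 7
max payoff 8 at {C}

P1 best: {C}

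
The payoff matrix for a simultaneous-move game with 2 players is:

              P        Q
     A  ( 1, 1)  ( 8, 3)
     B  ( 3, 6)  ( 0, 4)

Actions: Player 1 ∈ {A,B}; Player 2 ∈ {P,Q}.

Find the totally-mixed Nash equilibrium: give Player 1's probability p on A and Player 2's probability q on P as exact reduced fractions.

P1 indiff ⇒ q·1+(1-q)·8 = q·3+(1-q)·0 ⇒ q(-2) = (1-q)(-8) ⇒ q = 4/5
P2 indiff ⇒ p·1+(1-p)·6 = p·3+(1-p)·4 ⇒ p(-2) = (1-p)(-2) ⇒ p = 1/2

p=1/2, q=4/5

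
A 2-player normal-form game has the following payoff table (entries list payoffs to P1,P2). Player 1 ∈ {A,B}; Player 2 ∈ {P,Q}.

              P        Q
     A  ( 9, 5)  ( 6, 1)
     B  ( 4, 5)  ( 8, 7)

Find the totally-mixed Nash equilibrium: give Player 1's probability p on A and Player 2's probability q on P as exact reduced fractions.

(p,q) = (1/3, 2/7)

P1 indiff ⇒ q·9+(1-q)·6 = q·4+(1-q)·8 ⇒ q(5) = (1-q)(2) ⇒ q = 2/7
P2 indiff ⇒ p·5+(1-p)·5 = p·1+(1-p)·7 ⇒ p(4) = (1-p)(2) ⇒ p = 1/3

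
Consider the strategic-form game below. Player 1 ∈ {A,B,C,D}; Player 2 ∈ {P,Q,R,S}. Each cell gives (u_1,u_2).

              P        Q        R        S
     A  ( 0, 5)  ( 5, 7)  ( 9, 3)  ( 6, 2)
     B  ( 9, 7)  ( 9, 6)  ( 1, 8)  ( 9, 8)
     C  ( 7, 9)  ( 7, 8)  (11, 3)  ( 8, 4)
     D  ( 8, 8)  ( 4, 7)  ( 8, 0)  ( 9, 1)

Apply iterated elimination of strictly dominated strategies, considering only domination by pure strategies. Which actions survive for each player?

Survivors P1:{B,C,D} P2:{P,R,S}

P1 drop A (C beats it: P:7>0 Q:7>5 R:11>9 S:8>6)
P2 drop Q (P beats it: B:7>6 C:9>8 D:8>7)
P1→{B,C,D} P2→{P,R,S}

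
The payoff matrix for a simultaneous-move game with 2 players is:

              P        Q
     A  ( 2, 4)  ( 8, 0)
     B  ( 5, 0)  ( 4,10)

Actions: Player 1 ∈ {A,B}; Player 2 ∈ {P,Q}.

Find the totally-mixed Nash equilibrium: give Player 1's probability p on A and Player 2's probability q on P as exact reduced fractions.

P1 mixes 5/7 on A; P2 mixes 4/7 on P

P1 indiff ⇒ q·2+(1-q)·8 = q·5+(1-q)·4 ⇒ q(-3) = (1-q)(-4) ⇒ q = 4/7
P2 indiff ⇒ p·4+(1-p)·0 = p·0+(1-p)·10 ⇒ p(4) = (1-p)(10) ⇒ p = 5/7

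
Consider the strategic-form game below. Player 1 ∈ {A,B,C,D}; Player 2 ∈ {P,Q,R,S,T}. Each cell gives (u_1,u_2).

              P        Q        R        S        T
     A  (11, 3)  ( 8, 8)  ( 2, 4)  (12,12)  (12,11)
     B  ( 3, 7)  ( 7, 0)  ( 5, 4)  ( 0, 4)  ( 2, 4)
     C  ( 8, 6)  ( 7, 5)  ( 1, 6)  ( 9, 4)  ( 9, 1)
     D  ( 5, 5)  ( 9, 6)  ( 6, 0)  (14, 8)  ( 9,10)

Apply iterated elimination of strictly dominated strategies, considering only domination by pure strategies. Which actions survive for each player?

IESDS → P1:{A,D} P2:{S,T}

P1 drop B (D beats it: P:5>3 Q:9>7 R:6>5 S:14>0 T:9>2)
P1 drop C (A beats it: P:11>8 Q:8>7 R:2>1 S:12>9 T:12>9)
P2 drop P (Q beats it: A:8>3 D:6>5)
P2 drop Q (S beats it: A:12>8 D:8>6)
P2 drop R (S beats it: A:12>4 D:8>0)
P1→{A,D} P2→{S,T}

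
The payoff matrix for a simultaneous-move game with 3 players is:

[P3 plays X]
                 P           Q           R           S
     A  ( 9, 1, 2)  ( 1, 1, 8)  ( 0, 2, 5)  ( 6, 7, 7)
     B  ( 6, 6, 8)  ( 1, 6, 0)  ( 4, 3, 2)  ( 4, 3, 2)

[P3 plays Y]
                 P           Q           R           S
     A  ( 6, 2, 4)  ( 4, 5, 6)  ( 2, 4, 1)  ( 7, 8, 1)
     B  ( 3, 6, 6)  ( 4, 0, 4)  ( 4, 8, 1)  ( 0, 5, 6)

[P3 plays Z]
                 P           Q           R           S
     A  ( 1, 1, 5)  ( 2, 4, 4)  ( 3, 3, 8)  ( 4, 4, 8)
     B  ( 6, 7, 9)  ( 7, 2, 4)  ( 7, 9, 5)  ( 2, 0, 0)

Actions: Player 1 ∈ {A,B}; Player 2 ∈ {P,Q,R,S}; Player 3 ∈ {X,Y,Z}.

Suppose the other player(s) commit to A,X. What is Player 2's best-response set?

P2 best: {S}

u_2(P vs A,X) = 1
u_2(Q vs A,X) = 1
u_2(R vs A,X) = 2
u_2(S vs A,X) = 7
max payoff 7 at {S}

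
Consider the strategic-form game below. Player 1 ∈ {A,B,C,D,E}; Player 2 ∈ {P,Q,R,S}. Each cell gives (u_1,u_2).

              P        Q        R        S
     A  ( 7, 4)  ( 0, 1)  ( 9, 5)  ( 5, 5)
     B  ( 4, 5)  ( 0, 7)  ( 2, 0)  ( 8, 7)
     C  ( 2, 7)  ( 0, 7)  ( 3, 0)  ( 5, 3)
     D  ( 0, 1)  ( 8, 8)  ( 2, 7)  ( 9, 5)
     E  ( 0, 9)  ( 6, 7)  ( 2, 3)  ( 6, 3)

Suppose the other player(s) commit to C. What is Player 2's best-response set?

u_2(P vs C) = 7
u_2(Q vs C) = 7
u_2(R vs C) = 0
u_2(S vs C) = 3
max payoff 7 at {P,Q}

BR_2 = {P,Q}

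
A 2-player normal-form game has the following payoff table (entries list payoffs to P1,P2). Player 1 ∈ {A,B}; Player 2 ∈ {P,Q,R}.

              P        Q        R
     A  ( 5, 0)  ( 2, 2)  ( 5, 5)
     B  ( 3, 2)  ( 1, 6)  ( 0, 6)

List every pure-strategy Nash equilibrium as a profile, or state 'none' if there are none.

(A,P): not NE [P2→R gives 5>0]
(A,Q): not NE [P2→R gives 5>2]
(A,R): NE
(B,P): not NE [P1→A gives 5>3; P2→R gives 6>2]
(B,Q): not NE [P1→A gives 2>1]
(B,R): not NE [P1→A gives 5>0]

Nash profiles: (A,R)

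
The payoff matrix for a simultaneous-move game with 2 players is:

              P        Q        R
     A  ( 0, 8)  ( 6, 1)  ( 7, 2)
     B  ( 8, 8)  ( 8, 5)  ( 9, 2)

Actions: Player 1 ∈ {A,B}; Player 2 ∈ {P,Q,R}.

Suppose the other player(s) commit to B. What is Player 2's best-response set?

BR_2 = {P}

u_2(P vs B) = 8
u_2(Q vs B) = 5
u_2(R vs B) = 2
max payoff 8 at {P}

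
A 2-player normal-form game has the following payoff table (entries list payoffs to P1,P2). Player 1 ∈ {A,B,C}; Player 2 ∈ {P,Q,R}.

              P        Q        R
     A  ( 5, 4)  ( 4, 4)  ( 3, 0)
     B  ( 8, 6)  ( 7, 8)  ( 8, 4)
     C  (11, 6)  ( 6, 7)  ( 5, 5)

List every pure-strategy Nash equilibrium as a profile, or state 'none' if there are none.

(A,P): not NE [P1→C gives 11>5]
(A,Q): not NE [P1→B gives 7>4]
(A,R): not NE [P1→B gives 8>3; P2→Q gives 4>0]
(B,P): not NE [P1→C gives 11>8; P2→Q gives 8>6]
(B,Q): NE
(B,R): not NE [P2→Q gives 8>4]
(C,P): not NE [P2→Q gives 7>6]
(C,Q): not NE [P1→B gives 7>6]
(C,R): not NE [P1→B gives 8>5; P2→Q gives 7>5]

NE set: (B,Q)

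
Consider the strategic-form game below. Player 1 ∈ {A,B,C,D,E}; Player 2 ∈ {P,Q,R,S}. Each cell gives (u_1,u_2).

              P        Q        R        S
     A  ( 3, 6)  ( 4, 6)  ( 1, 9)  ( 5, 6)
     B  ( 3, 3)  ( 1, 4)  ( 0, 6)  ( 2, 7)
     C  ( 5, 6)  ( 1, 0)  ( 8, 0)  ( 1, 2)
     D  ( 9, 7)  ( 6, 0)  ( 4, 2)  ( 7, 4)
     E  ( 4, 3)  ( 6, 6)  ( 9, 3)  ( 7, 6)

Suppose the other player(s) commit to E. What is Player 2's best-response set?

u_2(P vs E) = 3
u_2(Q vs E) = 6
u_2(R vs E) = 3
u_2(S vs E) = 6
max payoff 6 at {Q,S}

P2 best: {Q,S}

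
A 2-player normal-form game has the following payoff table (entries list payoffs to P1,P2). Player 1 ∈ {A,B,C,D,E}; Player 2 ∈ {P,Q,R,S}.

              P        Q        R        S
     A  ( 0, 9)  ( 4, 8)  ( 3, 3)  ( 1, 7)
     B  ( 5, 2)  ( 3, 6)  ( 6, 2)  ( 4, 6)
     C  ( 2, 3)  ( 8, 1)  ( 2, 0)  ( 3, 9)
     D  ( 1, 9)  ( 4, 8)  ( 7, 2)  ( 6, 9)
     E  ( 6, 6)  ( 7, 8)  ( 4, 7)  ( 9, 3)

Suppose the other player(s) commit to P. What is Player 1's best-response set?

argmax u_1 = {E}

u_1(A vs P) = 0
u_1(B vs P) = 5
u_1(C vs P) = 2
u_1(D vs P) = 1
u_1(E vs P) = 6
max payoff 6 at {E}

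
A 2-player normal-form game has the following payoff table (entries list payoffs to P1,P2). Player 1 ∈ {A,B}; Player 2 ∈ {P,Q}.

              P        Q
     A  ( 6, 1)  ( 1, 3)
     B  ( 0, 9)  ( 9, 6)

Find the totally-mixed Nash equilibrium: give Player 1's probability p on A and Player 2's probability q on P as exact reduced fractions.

P1 mixes 3/5 on A; P2 mixes 4/7 on P

P1 indiff ⇒ q·6+(1-q)·1 = q·0+(1-q)·9 ⇒ q(6) = (1-q)(8) ⇒ q = 4/7
P2 indiff ⇒ p·1+(1-p)·9 = p·3+(1-p)·6 ⇒ p(-2) = (1-p)(-3) ⇒ p = 3/5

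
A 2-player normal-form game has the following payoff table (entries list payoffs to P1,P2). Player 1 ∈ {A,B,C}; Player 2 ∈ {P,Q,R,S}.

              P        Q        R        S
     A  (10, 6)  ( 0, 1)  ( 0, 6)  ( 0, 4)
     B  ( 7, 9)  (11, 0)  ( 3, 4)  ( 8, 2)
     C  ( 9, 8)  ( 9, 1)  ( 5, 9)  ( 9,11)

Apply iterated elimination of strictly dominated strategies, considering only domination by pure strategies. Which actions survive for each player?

P2 drop Q (P beats it: A:6>1 B:9>0 C:8>1)
P1 drop B (C beats it: P:9>7 R:5>3 S:9>8)
P1→{A,C} P2→{P,R,S}

Remaining: P1:{A,C} P2:{P,R,S}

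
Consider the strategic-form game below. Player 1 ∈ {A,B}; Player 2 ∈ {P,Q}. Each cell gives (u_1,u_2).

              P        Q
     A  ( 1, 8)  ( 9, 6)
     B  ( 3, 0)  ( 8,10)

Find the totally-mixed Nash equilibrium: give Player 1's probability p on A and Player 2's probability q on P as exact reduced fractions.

P1 indiff ⇒ q·1+(1-q)·9 = q·3+(1-q)·8 ⇒ q(-2) = (1-q)(-1) ⇒ q = 1/3
P2 indiff ⇒ p·8+(1-p)·0 = p·6+(1-p)·10 ⇒ p(2) = (1-p)(10) ⇒ p = 5/6

(p,q) = (5/6, 1/3)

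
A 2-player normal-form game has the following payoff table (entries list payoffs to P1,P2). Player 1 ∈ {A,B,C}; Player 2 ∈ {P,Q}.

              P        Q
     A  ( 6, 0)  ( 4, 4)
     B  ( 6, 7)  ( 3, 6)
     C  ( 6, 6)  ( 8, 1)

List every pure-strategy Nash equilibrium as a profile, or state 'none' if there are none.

(A,P): not NE [P2→Q gives 4>0]
(A,Q): not NE [P1→C gives 8>4]
(B,P): NE
(B,Q): not NE [P1→C gives 8>3; P2→P gives 7>6]
(C,P): NE
(C,Q): not NE [P2→P gives 6>1]

NE set: (B,P), (C,P)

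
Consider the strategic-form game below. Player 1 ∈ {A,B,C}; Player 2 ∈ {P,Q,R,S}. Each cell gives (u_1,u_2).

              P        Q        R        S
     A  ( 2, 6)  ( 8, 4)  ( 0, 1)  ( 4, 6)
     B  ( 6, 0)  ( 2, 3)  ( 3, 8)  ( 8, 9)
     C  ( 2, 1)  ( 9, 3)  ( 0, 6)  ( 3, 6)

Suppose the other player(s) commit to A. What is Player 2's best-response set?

P2 best: {P,S}

u_2(P vs A) = 6
u_2(Q vs A) = 4
u_2(R vs A) = 1
u_2(S vs A) = 6
max payoff 6 at {P,S}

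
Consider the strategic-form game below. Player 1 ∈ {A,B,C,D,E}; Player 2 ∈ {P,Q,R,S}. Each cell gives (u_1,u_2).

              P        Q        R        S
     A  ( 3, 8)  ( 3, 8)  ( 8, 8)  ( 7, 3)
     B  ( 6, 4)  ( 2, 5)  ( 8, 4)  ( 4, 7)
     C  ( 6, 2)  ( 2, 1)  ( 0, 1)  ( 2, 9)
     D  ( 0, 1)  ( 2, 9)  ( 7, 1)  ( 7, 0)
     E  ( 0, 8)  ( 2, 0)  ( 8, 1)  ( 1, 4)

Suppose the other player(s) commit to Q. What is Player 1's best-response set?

P1 best: {A}

u_1(A vs Q) = 3
u_1(B vs Q) = 2
u_1(C vs Q) = 2
u_1(D vs Q) = 2
u_1(E vs Q) = 2
max payoff 3 at {A}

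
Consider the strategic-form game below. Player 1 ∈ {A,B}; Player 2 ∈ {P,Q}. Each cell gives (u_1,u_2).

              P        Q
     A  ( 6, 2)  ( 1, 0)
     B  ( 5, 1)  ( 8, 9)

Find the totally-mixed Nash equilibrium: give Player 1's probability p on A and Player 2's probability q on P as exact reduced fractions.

p=4/5, q=7/8

P1 indiff ⇒ q·6+(1-q)·1 = q·5+(1-q)·8 ⇒ q(1) = (1-q)(7) ⇒ q = 7/8
P2 indiff ⇒ p·2+(1-p)·1 = p·0+(1-p)·9 ⇒ p(2) = (1-p)(8) ⇒ p = 4/5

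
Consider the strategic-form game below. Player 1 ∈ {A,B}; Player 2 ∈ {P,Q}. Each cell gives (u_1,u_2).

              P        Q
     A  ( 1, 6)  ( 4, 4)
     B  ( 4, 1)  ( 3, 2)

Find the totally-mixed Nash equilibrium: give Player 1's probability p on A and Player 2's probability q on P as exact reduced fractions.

P1 indiff ⇒ q·1+(1-q)·4 = q·4+(1-q)·3 ⇒ q(-3) = (1-q)(-1) ⇒ q = 1/4
P2 indiff ⇒ p·6+(1-p)·1 = p·4+(1-p)·2 ⇒ p(2) = (1-p)(1) ⇒ p = 1/3

p=1/3, q=1/4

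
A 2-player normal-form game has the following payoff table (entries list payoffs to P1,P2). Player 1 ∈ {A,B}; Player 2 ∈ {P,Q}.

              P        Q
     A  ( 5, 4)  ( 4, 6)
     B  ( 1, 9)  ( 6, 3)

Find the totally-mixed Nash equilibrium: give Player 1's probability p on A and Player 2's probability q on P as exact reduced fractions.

P1 indiff ⇒ q·5+(1-q)·4 = q·1+(1-q)·6 ⇒ q(4) = (1-q)(2) ⇒ q = 1/3
P2 indiff ⇒ p·4+(1-p)·9 = p·6+(1-p)·3 ⇒ p(-2) = (1-p)(-6) ⇒ p = 3/4

P1 mixes 3/4 on A; P2 mixes 1/3 on P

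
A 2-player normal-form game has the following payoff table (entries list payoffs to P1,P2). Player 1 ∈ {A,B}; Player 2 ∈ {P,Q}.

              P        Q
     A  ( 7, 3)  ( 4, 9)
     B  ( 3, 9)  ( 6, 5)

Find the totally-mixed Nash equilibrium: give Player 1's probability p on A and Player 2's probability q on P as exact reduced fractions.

p=2/5, q=1/3

P1 indiff ⇒ q·7+(1-q)·4 = q·3+(1-q)·6 ⇒ q(4) = (1-q)(2) ⇒ q = 1/3
P2 indiff ⇒ p·3+(1-p)·9 = p·9+(1-p)·5 ⇒ p(-6) = (1-p)(-4) ⇒ p = 2/5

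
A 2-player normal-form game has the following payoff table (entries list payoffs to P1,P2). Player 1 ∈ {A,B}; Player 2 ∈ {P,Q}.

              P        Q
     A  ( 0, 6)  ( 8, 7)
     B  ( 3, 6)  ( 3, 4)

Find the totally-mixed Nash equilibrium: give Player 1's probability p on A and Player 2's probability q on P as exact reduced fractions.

P1 indiff ⇒ q·0+(1-q)·8 = q·3+(1-q)·3 ⇒ q(-3) = (1-q)(-5) ⇒ q = 5/8
P2 indiff ⇒ p·6+(1-p)·6 = p·7+(1-p)·4 ⇒ p(-1) = (1-p)(-2) ⇒ p = 2/3

(p,q) = (2/3, 5/8)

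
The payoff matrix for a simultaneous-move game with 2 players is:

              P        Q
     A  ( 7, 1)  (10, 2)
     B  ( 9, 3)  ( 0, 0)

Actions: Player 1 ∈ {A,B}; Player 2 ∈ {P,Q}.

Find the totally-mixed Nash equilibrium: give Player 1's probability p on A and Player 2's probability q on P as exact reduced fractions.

P1 indiff ⇒ q·7+(1-q)·10 = q·9+(1-q)·0 ⇒ q(-2) = (1-q)(-10) ⇒ q = 5/6
P2 indiff ⇒ p·1+(1-p)·3 = p·2+(1-p)·0 ⇒ p(-1) = (1-p)(-3) ⇒ p = 3/4

p=3/4, q=5/6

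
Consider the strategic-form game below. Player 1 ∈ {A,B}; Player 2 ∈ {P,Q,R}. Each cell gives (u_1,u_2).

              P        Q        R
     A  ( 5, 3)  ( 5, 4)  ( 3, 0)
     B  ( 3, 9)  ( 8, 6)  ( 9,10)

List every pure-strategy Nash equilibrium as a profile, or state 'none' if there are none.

(A,P): not NE [P2→Q gives 4>3]
(A,Q): not NE [P1→B gives 8>5]
(A,R): not NE [P1→B gives 9>3; P2→Q gives 4>0]
(B,P): not NE [P1→A gives 5>3; P2→R gives 10>9]
(B,Q): not NE [P2→R gives 10>6]
(B,R): NE

PSNE = {(B,R)}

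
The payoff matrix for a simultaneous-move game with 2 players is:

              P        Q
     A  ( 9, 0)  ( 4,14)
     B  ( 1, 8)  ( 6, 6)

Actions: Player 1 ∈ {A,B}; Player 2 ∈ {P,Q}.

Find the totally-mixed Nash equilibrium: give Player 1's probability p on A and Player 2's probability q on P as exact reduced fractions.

p=1/8, q=1/5

P1 indiff ⇒ q·9+(1-q)·4 = q·1+(1-q)·6 ⇒ q(8) = (1-q)(2) ⇒ q = 1/5
P2 indiff ⇒ p·0+(1-p)·8 = p·14+(1-p)·6 ⇒ p(-14) = (1-p)(-2) ⇒ p = 1/8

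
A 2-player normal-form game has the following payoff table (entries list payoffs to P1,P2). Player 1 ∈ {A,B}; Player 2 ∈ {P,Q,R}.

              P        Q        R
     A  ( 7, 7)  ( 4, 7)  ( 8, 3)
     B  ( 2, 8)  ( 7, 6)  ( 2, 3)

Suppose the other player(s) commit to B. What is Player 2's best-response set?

argmax u_2 = {P}

u_2(P vs B) = 8
u_2(Q vs B) = 6
u_2(R vs B) = 3
max payoff 8 at {P}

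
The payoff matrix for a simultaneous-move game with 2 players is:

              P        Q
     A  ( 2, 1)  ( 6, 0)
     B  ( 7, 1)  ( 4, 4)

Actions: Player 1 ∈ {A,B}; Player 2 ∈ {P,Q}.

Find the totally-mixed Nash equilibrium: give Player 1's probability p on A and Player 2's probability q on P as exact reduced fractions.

p=3/4, q=2/7

P1 indiff ⇒ q·2+(1-q)·6 = q·7+(1-q)·4 ⇒ q(-5) = (1-q)(-2) ⇒ q = 2/7
P2 indiff ⇒ p·1+(1-p)·1 = p·0+(1-p)·4 ⇒ p(1) = (1-p)(3) ⇒ p = 3/4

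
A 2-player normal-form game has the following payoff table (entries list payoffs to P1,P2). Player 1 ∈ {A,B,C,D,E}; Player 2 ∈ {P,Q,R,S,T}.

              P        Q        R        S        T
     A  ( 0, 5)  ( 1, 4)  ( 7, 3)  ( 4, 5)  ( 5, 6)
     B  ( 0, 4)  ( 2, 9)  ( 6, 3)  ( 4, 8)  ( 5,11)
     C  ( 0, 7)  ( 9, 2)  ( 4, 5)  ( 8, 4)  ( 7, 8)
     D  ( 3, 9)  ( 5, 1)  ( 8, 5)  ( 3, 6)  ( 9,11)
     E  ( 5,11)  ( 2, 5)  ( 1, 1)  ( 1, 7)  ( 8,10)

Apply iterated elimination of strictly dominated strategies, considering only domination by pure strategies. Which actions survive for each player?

IESDS → P1:{D,E} P2:{P,T}

P2 drop Q (T beats it: A:6>4 B:11>9 C:8>2 D:11>1 E:10>5)
P2 drop R (P beats it: A:5>3 B:4>3 C:7>5 D:9>5 E:11>1)
P2 drop S (T beats it: A:6>5 B:11>8 C:8>4 D:11>6 E:10>7)
P1 drop A (D beats it: P:3>0 T:9>5)
P1 drop B (D beats it: P:3>0 T:9>5)
P1 drop C (D beats it: P:3>0 T:9>7)
P1→{D,E} P2→{P,T}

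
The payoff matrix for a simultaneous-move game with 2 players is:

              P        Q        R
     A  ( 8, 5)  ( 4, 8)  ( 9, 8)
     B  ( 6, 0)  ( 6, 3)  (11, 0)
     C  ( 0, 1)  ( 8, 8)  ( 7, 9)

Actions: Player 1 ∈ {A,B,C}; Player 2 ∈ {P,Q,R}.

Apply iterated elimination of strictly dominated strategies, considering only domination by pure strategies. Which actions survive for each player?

Remaining: P1:{B,C} P2:{Q,R}

P2 drop P (Q beats it: A:8>5 B:3>0 C:8>1)
P1 drop A (B beats it: Q:6>4 R:11>9)
P1→{B,C} P2→{Q,R}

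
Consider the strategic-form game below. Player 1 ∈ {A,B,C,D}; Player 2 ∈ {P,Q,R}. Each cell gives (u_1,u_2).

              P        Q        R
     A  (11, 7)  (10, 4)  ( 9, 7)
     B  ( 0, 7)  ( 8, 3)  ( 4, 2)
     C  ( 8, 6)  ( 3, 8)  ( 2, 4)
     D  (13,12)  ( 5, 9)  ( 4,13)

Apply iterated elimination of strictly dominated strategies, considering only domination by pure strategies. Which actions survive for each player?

Survivors P1:{A,D} P2:{P,R}

P1 drop B (A beats it: P:11>0 Q:10>8 R:9>4)
P1 drop C (A beats it: P:11>8 Q:10>3 R:9>2)
P2 drop Q (P beats it: A:7>4 D:12>9)
P1→{A,D} P2→{P,R}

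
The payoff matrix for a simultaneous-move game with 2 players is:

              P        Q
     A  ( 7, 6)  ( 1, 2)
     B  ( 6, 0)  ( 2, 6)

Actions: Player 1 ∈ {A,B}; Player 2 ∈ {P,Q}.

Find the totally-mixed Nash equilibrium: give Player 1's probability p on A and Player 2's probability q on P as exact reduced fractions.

P1 indiff ⇒ q·7+(1-q)·1 = q·6+(1-q)·2 ⇒ q(1) = (1-q)(1) ⇒ q = 1/2
P2 indiff ⇒ p·6+(1-p)·0 = p·2+(1-p)·6 ⇒ p(4) = (1-p)(6) ⇒ p = 3/5

p=3/5, q=1/2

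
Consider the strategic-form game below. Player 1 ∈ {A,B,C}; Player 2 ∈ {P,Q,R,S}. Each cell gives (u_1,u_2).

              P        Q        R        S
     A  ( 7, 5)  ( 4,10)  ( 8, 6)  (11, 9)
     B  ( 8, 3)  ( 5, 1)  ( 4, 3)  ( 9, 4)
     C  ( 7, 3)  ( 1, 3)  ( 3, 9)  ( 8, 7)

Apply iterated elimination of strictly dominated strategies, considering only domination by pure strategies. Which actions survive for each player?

P1 drop C (B beats it: P:8>7 Q:5>1 R:4>3 S:9>8)
P2 drop P (S beats it: A:9>5 B:4>3)
P2 drop R (S beats it: A:9>6 B:4>3)
P1→{A,B} P2→{Q,S}

IESDS → P1:{A,B} P2:{Q,S}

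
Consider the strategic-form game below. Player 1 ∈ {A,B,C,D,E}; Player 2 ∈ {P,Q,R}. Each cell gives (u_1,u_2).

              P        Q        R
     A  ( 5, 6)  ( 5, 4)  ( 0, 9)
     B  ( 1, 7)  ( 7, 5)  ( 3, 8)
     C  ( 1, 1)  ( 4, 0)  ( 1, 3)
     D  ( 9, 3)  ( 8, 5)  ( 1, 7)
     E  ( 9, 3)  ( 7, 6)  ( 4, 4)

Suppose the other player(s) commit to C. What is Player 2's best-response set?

argmax u_2 = {R}

u_2(P vs C) = 1
u_2(Q vs C) = 0
u_2(R vs C) = 3
max payoff 3 at {R}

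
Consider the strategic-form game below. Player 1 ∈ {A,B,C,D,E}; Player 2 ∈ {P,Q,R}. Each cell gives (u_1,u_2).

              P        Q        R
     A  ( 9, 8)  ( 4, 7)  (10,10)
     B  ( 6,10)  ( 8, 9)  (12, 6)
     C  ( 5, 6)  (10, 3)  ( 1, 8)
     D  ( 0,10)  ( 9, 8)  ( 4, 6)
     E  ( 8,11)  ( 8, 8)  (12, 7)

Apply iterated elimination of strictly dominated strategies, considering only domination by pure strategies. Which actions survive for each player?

P2 drop Q (P beats it: A:8>7 B:10>9 C:6>3 D:10>8 E:11>8)
P1 drop C (A beats it: P:9>5 R:10>1)
P1 drop D (A beats it: P:9>0 R:10>4)
P1→{A,B,E} P2→{P,R}

Survivors P1:{A,B,E} P2:{P,R}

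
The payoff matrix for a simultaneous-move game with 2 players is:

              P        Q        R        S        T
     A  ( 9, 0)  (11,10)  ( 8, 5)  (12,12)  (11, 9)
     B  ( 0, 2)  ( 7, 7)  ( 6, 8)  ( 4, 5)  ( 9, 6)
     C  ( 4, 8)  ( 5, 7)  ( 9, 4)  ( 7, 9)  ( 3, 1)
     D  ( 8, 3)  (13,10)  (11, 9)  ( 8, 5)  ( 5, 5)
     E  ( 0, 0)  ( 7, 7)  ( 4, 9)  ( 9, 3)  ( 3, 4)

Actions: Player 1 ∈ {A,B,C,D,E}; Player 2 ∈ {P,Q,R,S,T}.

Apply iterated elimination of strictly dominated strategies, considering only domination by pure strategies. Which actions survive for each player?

Remaining: P1:{A,D} P2:{Q,S}

P1 drop B (A beats it: P:9>0 Q:11>7 R:8>6 S:12>4 T:11>9)
P1 drop C (D beats it: P:8>4 Q:13>5 R:11>9 S:8>7 T:5>3)
P1 drop E (A beats it: P:9>0 Q:11>7 R:8>4 S:12>9 T:11>3)
P2 drop P (Q beats it: A:10>0 D:10>3)
P2 drop R (Q beats it: A:10>5 D:10>9)
P2 drop T (Q beats it: A:10>9 D:10>5)
P1→{A,D} P2→{Q,S}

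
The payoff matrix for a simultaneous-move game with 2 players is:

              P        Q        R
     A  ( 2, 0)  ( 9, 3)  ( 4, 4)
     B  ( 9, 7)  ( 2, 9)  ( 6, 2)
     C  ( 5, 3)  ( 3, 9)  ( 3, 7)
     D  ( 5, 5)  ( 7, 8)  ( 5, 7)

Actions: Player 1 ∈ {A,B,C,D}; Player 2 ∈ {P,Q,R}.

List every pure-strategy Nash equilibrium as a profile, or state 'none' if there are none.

No pure NE.

(A,P): not NE [P1→B gives 9>2; P2→R gives 4>0]
(A,Q): not NE [P2→R gives 4>3]
(A,R): not NE [P1→B gives 6>4]
(B,P): not NE [P2→Q gives 9>7]
(B,Q): not NE [P1→A gives 9>2]
(B,R): not NE [P2→Q gives 9>2]
(C,P): not NE [P1→B gives 9>5; P2→Q gives 9>3]
(C,Q): not NE [P1→A gives 9>3]
(C,R): not NE [P1→B gives 6>3; P2→Q gives 9>7]
(D,P): not NE [P1→B gives 9>5; P2→Q gives 8>5]
(D,Q): not NE [P1→A gives 9>7]
(D,R): not NE [P1→B gives 6>5; P2→Q gives 8>7]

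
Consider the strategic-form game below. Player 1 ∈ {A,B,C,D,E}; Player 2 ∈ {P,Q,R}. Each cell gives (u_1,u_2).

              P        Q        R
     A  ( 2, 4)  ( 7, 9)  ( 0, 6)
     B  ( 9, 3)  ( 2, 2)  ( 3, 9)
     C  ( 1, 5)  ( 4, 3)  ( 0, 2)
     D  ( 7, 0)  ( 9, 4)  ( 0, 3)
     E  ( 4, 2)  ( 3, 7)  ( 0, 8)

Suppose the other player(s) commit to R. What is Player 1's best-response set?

argmax u_1 = {B}

u_1(A vs R) = 0
u_1(B vs R) = 3
u_1(C vs R) = 0
u_1(D vs R) = 0
u_1(E vs R) = 0
max payoff 3 at {B}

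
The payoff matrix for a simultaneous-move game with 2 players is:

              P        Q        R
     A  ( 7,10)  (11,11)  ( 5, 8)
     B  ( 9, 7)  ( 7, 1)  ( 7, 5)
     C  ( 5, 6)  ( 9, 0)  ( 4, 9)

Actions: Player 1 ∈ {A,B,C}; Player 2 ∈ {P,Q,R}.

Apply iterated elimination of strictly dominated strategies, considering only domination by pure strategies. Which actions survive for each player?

P1 drop C (A beats it: P:7>5 Q:11>9 R:5>4)
P2 drop R (P beats it: A:10>8 B:7>5)
P1→{A,B} P2→{P,Q}

Remaining: P1:{A,B} P2:{P,Q}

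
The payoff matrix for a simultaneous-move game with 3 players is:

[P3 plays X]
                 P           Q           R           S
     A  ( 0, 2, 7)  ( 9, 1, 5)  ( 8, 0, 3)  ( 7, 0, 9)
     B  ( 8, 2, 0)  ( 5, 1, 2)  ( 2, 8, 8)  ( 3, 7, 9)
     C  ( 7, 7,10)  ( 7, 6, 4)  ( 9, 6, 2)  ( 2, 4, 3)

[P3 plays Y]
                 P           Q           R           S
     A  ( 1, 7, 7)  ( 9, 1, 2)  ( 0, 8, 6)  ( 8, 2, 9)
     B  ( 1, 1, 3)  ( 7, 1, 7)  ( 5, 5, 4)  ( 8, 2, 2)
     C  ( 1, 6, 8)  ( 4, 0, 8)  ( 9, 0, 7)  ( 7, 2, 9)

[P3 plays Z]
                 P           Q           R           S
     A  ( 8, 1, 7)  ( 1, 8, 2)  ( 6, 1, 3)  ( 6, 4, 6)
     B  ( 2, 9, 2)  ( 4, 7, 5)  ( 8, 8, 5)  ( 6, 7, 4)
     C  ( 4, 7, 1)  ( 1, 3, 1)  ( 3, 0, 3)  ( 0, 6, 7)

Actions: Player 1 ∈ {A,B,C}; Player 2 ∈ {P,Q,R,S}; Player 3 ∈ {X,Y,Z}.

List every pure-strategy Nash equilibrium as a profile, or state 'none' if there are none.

PSNE: ∅

(A,P,X): not NE [P1→B gives 8>0]
(A,P,Y): not NE [P2→R gives 8>7]
(A,P,Z): not NE [P2→Q gives 8>1]
(A,Q,X): not NE [P2→P gives 2>1]
(A,Q,Y): not NE [P2→R gives 8>1; P3→X gives 5>2]
(A,Q,Z): not NE [P1→B gives 4>1; P3→X gives 5>2]
(A,R,X): not NE [P1→C gives 9>8; P2→P gives 2>0; P3→Y gives 6>3]
(A,R,Y): not NE [P1→C gives 9>0]
(A,R,Z): not NE [P1→B gives 8>6; P2→Q gives 8>1; P3→Y gives 6>3]
(A,S,X): not NE [P2→P gives 2>0]
(A,S,Y): not NE [P2→R gives 8>2]
(A,S,Z): not NE [P2→Q gives 8>4; P3→Y gives 9>6]
(B,P,X): not NE [P2→R gives 8>2; P3→Y gives 3>0]
(B,P,Y): not NE [P2→R gives 5>1]
(B,P,Z): not NE [P1→A gives 8>2; P3→Y gives 3>2]
(B,Q,X): not NE [P1→A gives 9>5; P2→R gives 8>1; P3→Y gives 7>2]
(B,Q,Y): not NE [P1→A gives 9>7; P2→R gives 5>1]
(B,Q,Z): not NE [P2→P gives 9>7; P3→Y gives 7>5]
(B,R,X): not NE [P1→C gives 9>2]
(B,R,Y): not NE [P1→C gives 9>5; P3→X gives 8>4]
(B,R,Z): not NE [P2→P gives 9>8; P3→X gives 8>5]
(B,S,X): not NE [P1→A gives 7>3; P2→R gives 8>7]
(B,S,Y): not NE [P2→R gives 5>2; P3→X gives 9>2]
(B,S,Z): not NE [P2→P gives 9>7; P3→X gives 9>4]
(C,P,X): not NE [P1→B gives 8>7]
(C,P,Y): not NE [P3→X gives 10>8]
(C,P,Z): not NE [P1→A gives 8>4; P3→X gives 10>1]
(C,Q,X): not NE [P1→A gives 9>7; P2→P gives 7>6; P3→Y gives 8>4]
(C,Q,Y): not NE [P1→A gives 9>4; P2→P gives 6>0]
(C,Q,Z): not NE [P1→B gives 4>1; P2→P gives 7>3; P3→Y gives 8>1]
(C,R,X): not NE [P2→P gives 7>6; P3→Y gives 7>2]
(C,R,Y): not NE [P2→P gives 6>0]
(C,R,Z): not NE [P1→B gives 8>3; P2→P gives 7>0; P3→Y gives 7>3]
(C,S,X): not NE [P1→A gives 7>2; P2→P gives 7>4; P3→Y gives 9>3]
(C,S,Y): not NE [P1→B gives 8>7; P2→P gives 6>2]
(C,S,Z): not NE [P1→B gives 6>0; P2→P gives 7>6; P3→Y gives 9>7]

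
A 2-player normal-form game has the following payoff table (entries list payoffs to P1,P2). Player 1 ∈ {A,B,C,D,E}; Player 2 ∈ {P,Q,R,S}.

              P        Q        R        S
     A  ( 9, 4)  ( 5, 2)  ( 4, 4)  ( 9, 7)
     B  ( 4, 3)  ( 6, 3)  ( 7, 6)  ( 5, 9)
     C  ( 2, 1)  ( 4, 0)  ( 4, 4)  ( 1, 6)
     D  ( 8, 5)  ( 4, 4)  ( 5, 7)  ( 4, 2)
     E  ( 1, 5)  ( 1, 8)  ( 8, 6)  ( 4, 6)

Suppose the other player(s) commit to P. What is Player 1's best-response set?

BR_1 = {A}

u_1(A vs P) = 9
u_1(B vs P) = 4
u_1(C vs P) = 2
u_1(D vs P) = 8
u_1(E vs P) = 1
max payoff 9 at {A}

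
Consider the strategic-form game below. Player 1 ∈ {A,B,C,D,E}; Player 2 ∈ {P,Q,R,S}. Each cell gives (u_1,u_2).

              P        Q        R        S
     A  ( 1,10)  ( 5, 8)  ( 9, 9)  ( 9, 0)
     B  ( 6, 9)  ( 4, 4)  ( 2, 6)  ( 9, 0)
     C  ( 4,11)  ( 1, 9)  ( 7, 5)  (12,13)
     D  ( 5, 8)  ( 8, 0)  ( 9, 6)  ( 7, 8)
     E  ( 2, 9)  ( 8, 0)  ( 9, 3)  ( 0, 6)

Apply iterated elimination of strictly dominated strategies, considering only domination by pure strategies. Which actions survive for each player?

Survivors P1:{B,C} P2:{P,S}

P2 drop Q (P beats it: A:10>8 B:9>4 C:11>9 D:8>0 E:9>0)
P2 drop R (P beats it: A:10>9 B:9>6 C:11>5 D:8>6 E:9>3)
P1 drop A (C beats it: P:4>1 S:12>9)
P1 drop D (B beats it: P:6>5 S:9>7)
P1 drop E (B beats it: P:6>2 S:9>0)
P1→{B,C} P2→{P,S}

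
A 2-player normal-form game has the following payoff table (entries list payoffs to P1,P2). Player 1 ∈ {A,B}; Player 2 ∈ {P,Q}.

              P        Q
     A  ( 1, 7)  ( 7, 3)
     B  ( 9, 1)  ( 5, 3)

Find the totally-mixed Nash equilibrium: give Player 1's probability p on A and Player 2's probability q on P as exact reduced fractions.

p=1/3, q=1/5

P1 indiff ⇒ q·1+(1-q)·7 = q·9+(1-q)·5 ⇒ q(-8) = (1-q)(-2) ⇒ q = 1/5
P2 indiff ⇒ p·7+(1-p)·1 = p·3+(1-p)·3 ⇒ p(4) = (1-p)(2) ⇒ p = 1/3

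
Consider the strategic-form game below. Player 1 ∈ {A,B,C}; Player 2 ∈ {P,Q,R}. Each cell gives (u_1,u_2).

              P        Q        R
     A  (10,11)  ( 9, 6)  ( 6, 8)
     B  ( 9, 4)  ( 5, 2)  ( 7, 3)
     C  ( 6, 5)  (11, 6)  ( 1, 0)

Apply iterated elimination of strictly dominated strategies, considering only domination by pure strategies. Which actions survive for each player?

Survivors P1:{A,C} P2:{P,Q}

P2 drop R (P beats it: A:11>8 B:4>3 C:5>0)
P1 drop B (A beats it: P:10>9 Q:9>5)
P1→{A,C} P2→{P,Q}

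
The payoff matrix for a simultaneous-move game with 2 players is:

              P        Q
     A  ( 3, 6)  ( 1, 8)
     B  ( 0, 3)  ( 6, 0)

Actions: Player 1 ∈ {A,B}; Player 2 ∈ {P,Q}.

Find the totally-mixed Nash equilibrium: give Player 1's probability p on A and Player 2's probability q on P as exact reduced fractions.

P1 mixes 3/5 on A; P2 mixes 5/8 on P

P1 indiff ⇒ q·3+(1-q)·1 = q·0+(1-q)·6 ⇒ q(3) = (1-q)(5) ⇒ q = 5/8
P2 indiff ⇒ p·6+(1-p)·3 = p·8+(1-p)·0 ⇒ p(-2) = (1-p)(-3) ⇒ p = 3/5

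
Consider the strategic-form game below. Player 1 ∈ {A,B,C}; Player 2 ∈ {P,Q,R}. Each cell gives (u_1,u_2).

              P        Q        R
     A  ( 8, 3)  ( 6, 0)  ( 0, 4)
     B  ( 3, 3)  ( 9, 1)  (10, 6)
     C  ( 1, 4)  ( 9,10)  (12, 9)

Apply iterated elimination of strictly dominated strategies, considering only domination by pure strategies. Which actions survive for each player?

P2 drop P (R beats it: A:4>3 B:6>3 C:9>4)
P1 drop A (B beats it: Q:9>6 R:10>0)
P1→{B,C} P2→{Q,R}

IESDS → P1:{B,C} P2:{Q,R}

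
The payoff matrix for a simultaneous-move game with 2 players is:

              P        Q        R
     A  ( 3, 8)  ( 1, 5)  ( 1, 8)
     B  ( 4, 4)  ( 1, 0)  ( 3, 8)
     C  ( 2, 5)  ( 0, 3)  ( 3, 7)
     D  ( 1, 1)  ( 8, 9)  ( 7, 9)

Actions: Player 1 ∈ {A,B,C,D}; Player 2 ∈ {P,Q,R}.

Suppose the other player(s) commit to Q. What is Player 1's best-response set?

P1 best: {D}

u_1(A vs Q) = 1
u_1(B vs Q) = 1
u_1(C vs Q) = 0
u_1(D vs Q) = 8
max payoff 8 at {D}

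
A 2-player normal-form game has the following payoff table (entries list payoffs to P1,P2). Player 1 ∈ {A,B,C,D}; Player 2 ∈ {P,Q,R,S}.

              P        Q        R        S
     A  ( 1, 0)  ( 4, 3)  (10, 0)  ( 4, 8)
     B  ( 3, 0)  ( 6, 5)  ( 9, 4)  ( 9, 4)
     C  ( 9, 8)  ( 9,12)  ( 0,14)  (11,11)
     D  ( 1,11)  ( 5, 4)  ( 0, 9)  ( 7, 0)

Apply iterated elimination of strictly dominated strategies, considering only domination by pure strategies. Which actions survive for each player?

P1 drop D (B beats it: P:3>1 Q:6>5 R:9>0 S:9>7)
P2 drop P (Q beats it: A:3>0 B:5>0 C:12>8)
P1→{A,B,C} P2→{Q,R,S}

IESDS → P1:{A,B,C} P2:{Q,R,S}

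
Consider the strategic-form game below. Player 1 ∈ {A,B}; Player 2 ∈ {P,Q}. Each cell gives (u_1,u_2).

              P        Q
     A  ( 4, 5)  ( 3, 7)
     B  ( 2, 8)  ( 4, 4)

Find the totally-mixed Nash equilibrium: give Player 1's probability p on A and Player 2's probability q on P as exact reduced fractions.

P1 indiff ⇒ q·4+(1-q)·3 = q·2+(1-q)·4 ⇒ q(2) = (1-q)(1) ⇒ q = 1/3
P2 indiff ⇒ p·5+(1-p)·8 = p·7+(1-p)·4 ⇒ p(-2) = (1-p)(-4) ⇒ p = 2/3

p=2/3, q=1/3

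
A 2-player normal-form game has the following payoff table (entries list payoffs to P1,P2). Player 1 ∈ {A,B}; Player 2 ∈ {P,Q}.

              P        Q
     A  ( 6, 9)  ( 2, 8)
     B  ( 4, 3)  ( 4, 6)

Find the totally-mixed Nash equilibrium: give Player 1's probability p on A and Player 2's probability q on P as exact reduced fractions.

P1 indiff ⇒ q·6+(1-q)·2 = q·4+(1-q)·4 ⇒ q(2) = (1-q)(2) ⇒ q = 1/2
P2 indiff ⇒ p·9+(1-p)·3 = p·8+(1-p)·6 ⇒ p(1) = (1-p)(3) ⇒ p = 3/4

P1 mixes 3/4 on A; P2 mixes 1/2 on P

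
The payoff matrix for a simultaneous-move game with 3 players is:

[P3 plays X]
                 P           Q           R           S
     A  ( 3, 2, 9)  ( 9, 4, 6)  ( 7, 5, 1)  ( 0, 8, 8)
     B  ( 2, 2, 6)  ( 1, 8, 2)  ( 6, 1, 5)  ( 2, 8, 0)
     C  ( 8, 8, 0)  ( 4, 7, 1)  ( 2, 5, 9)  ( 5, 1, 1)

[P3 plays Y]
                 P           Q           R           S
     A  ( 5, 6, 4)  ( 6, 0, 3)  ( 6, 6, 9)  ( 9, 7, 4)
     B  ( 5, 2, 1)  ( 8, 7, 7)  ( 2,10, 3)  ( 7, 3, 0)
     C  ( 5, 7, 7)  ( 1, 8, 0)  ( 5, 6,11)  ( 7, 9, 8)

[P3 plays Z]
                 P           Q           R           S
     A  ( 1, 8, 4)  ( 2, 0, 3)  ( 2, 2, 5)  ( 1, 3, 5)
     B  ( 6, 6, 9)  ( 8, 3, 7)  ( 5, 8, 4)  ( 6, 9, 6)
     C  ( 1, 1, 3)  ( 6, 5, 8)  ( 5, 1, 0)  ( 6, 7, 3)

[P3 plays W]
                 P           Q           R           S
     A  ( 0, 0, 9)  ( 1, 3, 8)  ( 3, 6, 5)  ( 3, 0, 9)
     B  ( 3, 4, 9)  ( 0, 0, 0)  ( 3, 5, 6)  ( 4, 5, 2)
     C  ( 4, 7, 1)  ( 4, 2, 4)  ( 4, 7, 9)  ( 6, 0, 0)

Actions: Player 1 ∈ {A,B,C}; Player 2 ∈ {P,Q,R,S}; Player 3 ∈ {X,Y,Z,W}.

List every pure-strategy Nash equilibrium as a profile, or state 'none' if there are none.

(A,P,X): not NE [P1→C gives 8>3; P2→S gives 8>2]
(A,P,Y): not NE [P2→S gives 7>6; P3→W gives 9>4]
(A,P,Z): not NE [P1→B gives 6>1; P3→W gives 9>4]
(A,P,W): not NE [P1→C gives 4>0; P2→R gives 6>0]
(A,Q,X): not NE [P2→S gives 8>4; P3→W gives 8>6]
(A,Q,Y): not NE [P1→B gives 8>6; P2→S gives 7>0; P3→W gives 8>3]
(A,Q,Z): not NE [P1→B gives 8>2; P2→P gives 8>0; P3→W gives 8>3]
(A,Q,W): not NE [P1→C gives 4>1; P2→R gives 6>3]
(A,R,X): not NE [P2→S gives 8>5; P3→Y gives 9>1]
(A,R,Y): not NE [P2→S gives 7>6]
(A,R,Z): not NE [P1→C gives 5>2; P2→P gives 8>2; P3→Y gives 9>5]
(A,R,W): not NE [P1→C gives 4>3; P3→Y gives 9>5]
(A,S,X): not NE [P1→C gives 5>0; P3→W gives 9>8]
(A,S,Y): not NE [P3→W gives 9>4]
(A,S,Z): not NE [P1→C gives 6>1; P2→P gives 8>3; P3→W gives 9>5]
(A,S,W): not NE [P1→C gives 6>3; P2→R gives 6>0]
(B,P,X): not NE [P1→C gives 8>2; P2→S gives 8>2; P3→W gives 9>6]
(B,P,Y): not NE [P2→R gives 10>2; P3→W gives 9>1]
(B,P,Z): not NE [P2→S gives 9>6]
(B,P,W): not NE [P1→C gives 4>3; P2→S gives 5>4]
(B,Q,X): not NE [P1→A gives 9>1; P3→Z gives 7>2]
(B,Q,Y): not NE [P2→R gives 10>7]
(B,Q,Z): not NE [P2→S gives 9>3]
(B,Q,W): not NE [P1→C gives 4>0; P2→S gives 5>0; P3→Z gives 7>0]
(B,R,X): not NE [P1→A gives 7>6; P2→S gives 8>1; P3→W gives 6>5]
(B,R,Y): not NE [P1→A gives 6>2; P3→W gives 6>3]
(B,R,Z): not NE [P2→S gives 9>8; P3→W gives 6>4]
(B,R,W): not NE [P1→C gives 4>3]
(B,S,X): not NE [P1→C gives 5>2; P3→Z gives 6>0]
(B,S,Y): not NE [P1→A gives 9>7; P2→R gives 10>3; P3→Z gives 6>0]
(B,S,Z): NE
(B,S,W): not NE [P1→C gives 6>4; P3→Z gives 6>2]
(C,P,X): not NE [P3→Y gives 7>0]
(C,P,Y): not NE [P2→S gives 9>7]
(C,P,Z): not NE [P1→B gives 6>1; P2→S gives 7>1; P3→Y gives 7>3]
(C,P,W): not NE [P3→Y gives 7>1]
(C,Q,X): not NE [P1→A gives 9>4; P2→P gives 8>7; P3→Z gives 8>1]
(C,Q,Y): not NE [P1→B gives 8>1; P2→S gives 9>8; P3→Z gives 8>0]
(C,Q,Z): not NE [P1→B gives 8>6; P2→S gives 7>5]
(C,Q,W): not NE [P2→R gives 7>2; P3→Z gives 8>4]
(C,R,X): not NE [P1→A gives 7>2; P2→P gives 8>5; P3→Y gives 11>9]
(C,R,Y): not NE [P1→A gives 6>5; P2→S gives 9>6]
(C,R,Z): not NE [P2→S gives 7>1; P3→Y gives 11>0]
(C,R,W): not NE [P3→Y gives 11>9]
(C,S,X): not NE [P2→P gives 8>1; P3→Y gives 8>1]
(C,S,Y): not NE [P1→A gives 9>7]
(C,S,Z): not NE [P3→Y gives 8>3]
(C,S,W): not NE [P2→R gives 7>0; P3→Y gives 8>0]

NE set: (B,S,Z)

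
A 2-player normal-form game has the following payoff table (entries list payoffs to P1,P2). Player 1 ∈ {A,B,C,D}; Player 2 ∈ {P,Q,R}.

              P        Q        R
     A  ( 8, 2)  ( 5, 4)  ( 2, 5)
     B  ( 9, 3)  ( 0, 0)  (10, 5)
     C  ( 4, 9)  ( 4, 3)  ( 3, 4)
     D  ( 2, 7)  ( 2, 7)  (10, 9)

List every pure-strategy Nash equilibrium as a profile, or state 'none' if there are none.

NE set: (B,R), (D,R)

(A,P): not NE [P1→B gives 9>8; P2→R gives 5>2]
(A,Q): not NE [P2→R gives 5>4]
(A,R): not NE [P1→D gives 10>2]
(B,P): not NE [P2→R gives 5>3]
(B,Q): not NE [P1→A gives 5>0; P2→R gives 5>0]
(B,R): NE
(C,P): not NE [P1→B gives 9>4]
(C,Q): not NE [P1→A gives 5>4; P2→P gives 9>3]
(C,R): not NE [P1→D gives 10>3; P2→P gives 9>4]
(D,P): not NE [P1→B gives 9>2; P2→R gives 9>7]
(D,Q): not NE [P1→A gives 5>2; P2→R gives 9>7]
(D,R): NE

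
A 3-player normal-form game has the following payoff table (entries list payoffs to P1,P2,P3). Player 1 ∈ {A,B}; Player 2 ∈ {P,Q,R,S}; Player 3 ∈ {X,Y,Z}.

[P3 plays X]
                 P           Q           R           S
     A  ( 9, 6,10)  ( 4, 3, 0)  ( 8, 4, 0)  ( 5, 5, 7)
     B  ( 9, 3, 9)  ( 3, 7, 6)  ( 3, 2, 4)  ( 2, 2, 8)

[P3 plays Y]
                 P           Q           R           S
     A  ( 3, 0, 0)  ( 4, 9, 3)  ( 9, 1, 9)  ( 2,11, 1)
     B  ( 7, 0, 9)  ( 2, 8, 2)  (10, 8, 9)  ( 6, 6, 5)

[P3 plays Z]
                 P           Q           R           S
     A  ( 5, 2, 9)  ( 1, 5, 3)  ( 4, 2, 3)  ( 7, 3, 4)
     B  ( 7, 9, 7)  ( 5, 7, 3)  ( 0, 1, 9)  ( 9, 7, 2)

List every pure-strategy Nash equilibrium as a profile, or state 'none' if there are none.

(A,P,X): NE
(A,P,Y): not NE [P1→B gives 7>3; P2→S gives 11>0; P3→X gives 10>0]
(A,P,Z): not NE [P1→B gives 7>5; P2→Q gives 5>2; P3→X gives 10>9]
(A,Q,X): not NE [P2→P gives 6>3; P3→Z gives 3>0]
(A,Q,Y): not NE [P2→S gives 11>9]
(A,Q,Z): not NE [P1→B gives 5>1]
(A,R,X): not NE [P2→P gives 6>4; P3→Y gives 9>0]
(A,R,Y): not NE [P1→B gives 10>9; P2→S gives 11>1]
(A,R,Z): not NE [P2→Q gives 5>2; P3→Y gives 9>3]
(A,S,X): not NE [P2→P gives 6>5]
(A,S,Y): not NE [P1→B gives 6>2; P3→X gives 7>1]
(A,S,Z): not NE [P1→B gives 9>7; P2→Q gives 5>3; P3→X gives 7>4]
(B,P,X): not NE [P2→Q gives 7>3]
(B,P,Y): not NE [P2→R gives 8>0]
(B,P,Z): not NE [P3→Y gives 9>7]
(B,Q,X): not NE [P1→A gives 4>3]
(B,Q,Y): not NE [P1→A gives 4>2; P3→X gives 6>2]
(B,Q,Z): not NE [P2→P gives 9>7; P3→X gives 6>3]
(B,R,X): not NE [P1→A gives 8>3; P2→Q gives 7>2; P3→Z gives 9>4]
(B,R,Y): NE
(B,R,Z): not NE [P1→A gives 4>0; P2→P gives 9>1]
(B,S,X): not NE [P1→A gives 5>2; P2→Q gives 7>2]
(B,S,Y): not NE [P2→R gives 8>6; P3→X gives 8>5]
(B,S,Z): not NE [P2→P gives 9>7; P3→X gives 8>2]

Nash profiles: (A,P,X), (B,R,Y)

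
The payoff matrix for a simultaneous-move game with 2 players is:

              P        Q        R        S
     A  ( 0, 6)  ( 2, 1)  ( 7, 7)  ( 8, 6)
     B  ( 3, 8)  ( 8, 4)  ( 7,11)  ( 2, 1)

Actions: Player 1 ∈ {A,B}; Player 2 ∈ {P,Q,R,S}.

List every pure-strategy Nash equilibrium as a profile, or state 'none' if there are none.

(A,P): not NE [P1→B gives 3>0; P2→R gives 7>6]
(A,Q): not NE [P1→B gives 8>2; P2→R gives 7>1]
(A,R): NE
(A,S): not NE [P2→R gives 7>6]
(B,P): not NE [P2→R gives 11>8]
(B,Q): not NE [P2→R gives 11>4]
(B,R): NE
(B,S): not NE [P1→A gives 8>2; P2→R gives 11>1]

Nash profiles: (A,R), (B,R)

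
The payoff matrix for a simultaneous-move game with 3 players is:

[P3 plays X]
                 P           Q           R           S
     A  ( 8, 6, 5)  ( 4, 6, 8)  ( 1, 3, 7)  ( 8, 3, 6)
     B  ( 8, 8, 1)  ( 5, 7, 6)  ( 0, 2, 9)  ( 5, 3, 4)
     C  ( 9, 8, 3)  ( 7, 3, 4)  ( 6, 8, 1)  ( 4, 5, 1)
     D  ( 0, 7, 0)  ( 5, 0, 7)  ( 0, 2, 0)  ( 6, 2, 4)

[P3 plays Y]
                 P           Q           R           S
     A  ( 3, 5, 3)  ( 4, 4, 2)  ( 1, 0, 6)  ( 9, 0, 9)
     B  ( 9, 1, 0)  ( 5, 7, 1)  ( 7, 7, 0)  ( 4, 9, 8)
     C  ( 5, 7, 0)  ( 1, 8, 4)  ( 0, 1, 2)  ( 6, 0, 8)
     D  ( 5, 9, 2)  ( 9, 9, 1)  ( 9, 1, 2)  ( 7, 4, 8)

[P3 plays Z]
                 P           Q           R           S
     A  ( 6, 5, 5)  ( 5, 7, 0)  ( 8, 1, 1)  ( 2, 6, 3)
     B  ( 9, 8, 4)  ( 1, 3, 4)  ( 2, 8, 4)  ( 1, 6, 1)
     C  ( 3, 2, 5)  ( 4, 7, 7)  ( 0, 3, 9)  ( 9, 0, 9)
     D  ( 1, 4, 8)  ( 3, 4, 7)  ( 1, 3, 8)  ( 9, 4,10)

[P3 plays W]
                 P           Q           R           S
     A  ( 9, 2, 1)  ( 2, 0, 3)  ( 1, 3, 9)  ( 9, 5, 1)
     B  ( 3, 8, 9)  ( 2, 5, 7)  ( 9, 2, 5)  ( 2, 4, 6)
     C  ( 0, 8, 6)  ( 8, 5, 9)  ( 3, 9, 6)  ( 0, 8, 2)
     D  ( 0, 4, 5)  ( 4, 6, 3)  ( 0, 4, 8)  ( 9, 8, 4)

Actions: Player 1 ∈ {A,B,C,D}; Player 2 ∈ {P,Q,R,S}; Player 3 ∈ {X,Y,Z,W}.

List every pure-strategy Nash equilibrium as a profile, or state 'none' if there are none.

(A,P,X): not NE [P1→C gives 9>8]
(A,P,Y): not NE [P1→B gives 9>3; P3→Z gives 5>3]
(A,P,Z): not NE [P1→B gives 9>6; P2→Q gives 7>5]
(A,P,W): not NE [P2→S gives 5>2; P3→Z gives 5>1]
(A,Q,X): not NE [P1→C gives 7>4]
(A,Q,Y): not NE [P1→D gives 9>4; P2→P gives 5>4; P3→X gives 8>2]
(A,Q,Z): not NE [P3→X gives 8>0]
(A,Q,W): not NE [P1→C gives 8>2; P2→S gives 5>0; P3→X gives 8>3]
(A,R,X): not NE [P1→C gives 6>1; P2→Q gives 6>3; P3→W gives 9>7]
(A,R,Y): not NE [P1→D gives 9>1; P2→P gives 5>0; P3→W gives 9>6]
(A,R,Z): not NE [P2→Q gives 7>1; P3→W gives 9>1]
(A,R,W): not NE [P1→B gives 9>1; P2→S gives 5>3]
(A,S,X): not NE [P2→Q gives 6>3; P3→Y gives 9>6]
(A,S,Y): not NE [P2→P gives 5>0]
(A,S,Z): not NE [P1→D gives 9>2; P2→Q gives 7>6; P3→Y gives 9>3]
(A,S,W): not NE [P3→Y gives 9>1]
(B,P,X): not NE [P1→C gives 9>8; P3→W gives 9>1]
(B,P,Y): not NE [P2→S gives 9>1; P3→W gives 9>0]
(B,P,Z): not NE [P3→W gives 9>4]
(B,P,W): not NE [P1→A gives 9>3]
(B,Q,X): not NE [P1→C gives 7>5; P2→P gives 8>7; P3→W gives 7>6]
(B,Q,Y): not NE [P1→D gives 9>5; P2→S gives 9>7; P3→W gives 7>1]
(B,Q,Z): not NE [P1→A gives 5>1; P2→R gives 8>3; P3→W gives 7>4]
(B,Q,W): not NE [P1→C gives 8>2; P2→P gives 8>5]
(B,R,X): not NE [P1→C gives 6>0; P2→P gives 8>2]
(B,R,Y): not NE [P1→D gives 9>7; P2→S gives 9>7; P3→X gives 9>0]
(B,R,Z): not NE [P1→A gives 8>2; P3→X gives 9>4]
(B,R,W): not NE [P2→P gives 8>2; P3→X gives 9>5]
(B,S,X): not NE [P1→A gives 8>5; P2→P gives 8>3; P3→Y gives 8>4]
(B,S,Y): not NE [P1→A gives 9>4]
(B,S,Z): not NE [P1→D gives 9>1; P2→R gives 8>6; P3→Y gives 8>1]
(B,S,W): not NE [P1→D gives 9>2; P2→P gives 8>4; P3→Y gives 8>6]
(C,P,X): not NE [P3→W gives 6>3]
(C,P,Y): not NE [P1→B gives 9>5; P2→Q gives 8>7; P3→W gives 6>0]
(C,P,Z): not NE [P1→B gives 9>3; P2→Q gives 7>2; P3→W gives 6>5]
(C,P,W): not NE [P1→A gives 9>0; P2→R gives 9>8]
(C,Q,X): not NE [P2→R gives 8>3; P3→W gives 9>4]
(C,Q,Y): not NE [P1→D gives 9>1; P3→W gives 9>4]
(C,Q,Z): not NE [P1→A gives 5>4; P3→W gives 9>7]
(C,Q,W): not NE [P2→R gives 9>5]
(C,R,X): not NE [P3→Z gives 9>1]
(C,R,Y): not NE [P1→D gives 9>0; P2→Q gives 8>1; P3→Z gives 9>2]
(C,R,Z): not NE [P1→A gives 8>0; P2→Q gives 7>3]
(C,R,W): not NE [P1→B gives 9>3; P3→Z gives 9>6]
(C,S,X): not NE [P1→A gives 8>4; P2→R gives 8>5; P3→Z gives 9>1]
(C,S,Y): not NE [P1→A gives 9>6; P2→Q gives 8>0; P3→Z gives 9>8]
(C,S,Z): not NE [P2→Q gives 7>0]
(C,S,W): not NE [P1→D gives 9>0; P2→R gives 9>8; P3→Z gives 9>2]
(D,P,X): not NE [P1→C gives 9>0; P3→Z gives 8>0]
(D,P,Y): not NE [P1→B gives 9>5; P3→Z gives 8>2]
(D,P,Z): not NE [P1→B gives 9>1]
(D,P,W): not NE [P1→A gives 9>0; P2→S gives 8>4; P3→Z gives 8>5]
(D,Q,X): not NE [P1→C gives 7>5; P2→P gives 7>0]
(D,Q,Y): not NE [P3→Z gives 7>1]
(D,Q,Z): not NE [P1→A gives 5>3]
(D,Q,W): not NE [P1→C gives 8>4; P2→S gives 8>6; P3→Z gives 7>3]
(D,R,X): not NE [P1→C gives 6>0; P2→P gives 7>2; P3→W gives 8>0]
(D,R,Y): not NE [P2→Q gives 9>1; P3→W gives 8>2]
(D,R,Z): not NE [P1→A gives 8>1; P2→S gives 4>3]
(D,R,W): not NE [P1→B gives 9>0; P2→S gives 8>4]
(D,S,X): not NE [P1→A gives 8>6; P2→P gives 7>2; P3→Z gives 10>4]
(D,S,Y): not NE [P1→A gives 9>7; P2→Q gives 9>4; P3→Z gives 10>8]
(D,S,Z): NE
(D,S,W): not NE [P3→Z gives 10>4]

PSNE = {(D,S,Z)}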